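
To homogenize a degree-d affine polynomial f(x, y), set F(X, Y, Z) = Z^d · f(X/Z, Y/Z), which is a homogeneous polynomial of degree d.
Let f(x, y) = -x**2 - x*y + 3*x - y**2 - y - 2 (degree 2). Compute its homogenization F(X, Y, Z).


F(X, Y, Z) = -X**2 - X*Y + 3*X*Z - Y**2 - Y*Z - 2*Z**2

deg(f) = 2.
Substitute x = X/Z, y = Y/Z into f, then multiply by Z^2.
  monomial -1·x^2·y^0 ↦ -1·X^2·Y^0·Z^0.
  monomial -1·x^1·y^1 ↦ -1·X^1·Y^1·Z^0.
  monomial 3·x^1·y^0 ↦ 3·X^1·Y^0·Z^1.
  monomial -1·x^0·y^2 ↦ -1·X^0·Y^2·Z^0.
  monomial -1·x^0·y^1 ↦ -1·X^0·Y^1·Z^1.
  monomial -2·x^0·y^0 ↦ -2·X^0·Y^0·Z^2.
Collecting: F(X, Y, Z) = -X**2 - X*Y + 3*X*Z - Y**2 - Y*Z - 2*Z**2.


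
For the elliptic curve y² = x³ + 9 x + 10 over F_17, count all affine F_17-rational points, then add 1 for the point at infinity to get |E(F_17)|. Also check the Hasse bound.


Affine points = {(2, 6), (2, 11), (3, 8), (3, 9), (4, 5), (4, 12), (6, 5), (6, 12), (7, 5), (7, 12), (8, 4), (8, 13), (9, 2), (9, 15), (15, 1), (15, 16), (16, 0)}; affine count = 17; |E(F_17)| = 18.

Discriminant check: Δ ∝ 4a³ + 27b² = 4·9³ + 27·10² = 4·729 + 27·100 ≡ 6 (mod 17). Nonzero ⇒ E is nonsingular.
For each x ∈ F_17, compute rhs = x³ + 9·x + 10 mod 17, then count y ∈ F_17 with y² ≡ rhs.
  x = 0: rhs = 10, matching y values: none (0 points).
  x = 1: rhs = 3, matching y values: none (0 points).
  x = 2: rhs = 2, matching y values: 6, 11 (2 points).
  x = 3: rhs = 13, matching y values: 8, 9 (2 points).
  x = 4: rhs = 8, matching y values: 5, 12 (2 points).
  x = 5: rhs = 10, matching y values: none (0 points).
  x = 6: rhs = 8, matching y values: 5, 12 (2 points).
  x = 7: rhs = 8, matching y values: 5, 12 (2 points).
  x = 8: rhs = 16, matching y values: 4, 13 (2 points).
  x = 9: rhs = 4, matching y values: 2, 15 (2 points).
  x = 10: rhs = 12, matching y values: none (0 points).
  x = 11: rhs = 12, matching y values: none (0 points).
  x = 12: rhs = 10, matching y values: none (0 points).
  x = 13: rhs = 12, matching y values: none (0 points).
  x = 14: rhs = 7, matching y values: none (0 points).
  x = 15: rhs = 1, matching y values: 1, 16 (2 points).
  x = 16: rhs = 0, matching y values: 0 (1 points).
Total affine count: 17.
Full point count |E(F_17)| = 17 + 1 = 18.
Hasse bound: |18 − (17+1)| = |0| = 0 ≤ 2√17 ≈ 8.2462 ✓.


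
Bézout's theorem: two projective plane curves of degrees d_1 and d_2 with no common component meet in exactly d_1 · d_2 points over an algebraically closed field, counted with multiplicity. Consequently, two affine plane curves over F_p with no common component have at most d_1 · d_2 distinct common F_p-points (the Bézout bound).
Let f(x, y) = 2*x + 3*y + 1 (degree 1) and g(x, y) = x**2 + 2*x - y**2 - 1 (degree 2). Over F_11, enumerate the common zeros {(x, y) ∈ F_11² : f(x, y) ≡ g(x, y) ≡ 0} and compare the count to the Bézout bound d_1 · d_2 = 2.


Common zeros: {(3, 5)}; count = 1; Bézout bound = 2.

deg(f) = 1, deg(g) = 2, so Bézout bound = 2.
Scan x ∈ F_11. For each x, list the y ∈ F_11 with f(x, y) ≡ 0 and those with g(x, y) ≡ 0 (mod 11); the common zeros in that column are the intersection.
  x = 0: f ≡ 0 at y ∈ {7}; g ≡ 0 at y ∈ ∅; common: ∅.
  x = 1: f ≡ 0 at y ∈ {10}; g ≡ 0 at y ∈ ∅; common: ∅.
  x = 2: f ≡ 0 at y ∈ {2}; g ≡ 0 at y ∈ ∅; common: ∅.
  x = 3: f ≡ 0 at y ∈ {5}; g ≡ 0 at y ∈ {5, 6}; common: {5}.
  x = 4: f ≡ 0 at y ∈ {8}; g ≡ 0 at y ∈ {1, 10}; common: ∅.
  x = 5: f ≡ 0 at y ∈ {0}; g ≡ 0 at y ∈ {1, 10}; common: ∅.
  x = 6: f ≡ 0 at y ∈ {3}; g ≡ 0 at y ∈ {5, 6}; common: ∅.
  x = 7: f ≡ 0 at y ∈ {6}; g ≡ 0 at y ∈ ∅; common: ∅.
  x = 8: f ≡ 0 at y ∈ {9}; g ≡ 0 at y ∈ ∅; common: ∅.
  x = 9: f ≡ 0 at y ∈ {1}; g ≡ 0 at y ∈ ∅; common: ∅.
  x = 10: f ≡ 0 at y ∈ {4}; g ≡ 0 at y ∈ {3, 8}; common: ∅.
Collecting: common zeros = {(3, 5)}, so the count is 1.
Comparison with the Bézout bound: 1 ≤ 2 = deg(f)·deg(g), as expected for curves with no common component (the affine F_11-count falls short of the bound because intersections may lie at infinity, over extension fields, or carry multiplicity).


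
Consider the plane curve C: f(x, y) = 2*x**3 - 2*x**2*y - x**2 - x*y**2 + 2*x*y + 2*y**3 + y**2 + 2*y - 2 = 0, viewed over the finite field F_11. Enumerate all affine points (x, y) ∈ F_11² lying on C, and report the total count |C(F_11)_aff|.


Affine F_11-points: {(0, 2), (3, 1), (3, 4), (3, 7), (4, 0), (4, 7), (6, 7), (7, 9), (8, 2), (9, 0), (9, 5), (9, 10)}; count = 12.

For each of the 121 pairs (x, y) ∈ F_11², evaluate f(x, y) mod 11. Record the zeros.
  x = 0: [0↦9, 1↦3, 2↦0, 3↦1, 4↦7, 5↦8, 6↦5, 7↦10, 8↦2, 9↦4, 10↦6]  zeros at y ∈ {2}
  x = 1: [0↦10, 1↦3, 2↦8, 3↦4, 4↦3, 5↦6, 6↦3, 7↦6, 8↦5, 9↦1, 10↦6]  zeros at y ∈ ∅
  x = 2: [0↦10, 1↦9, 2↦7, 3↦5, 4↦4, 5↦5, 6↦9, 7↦6, 8↦8, 9↦5, 10↦9]  zeros at y ∈ ∅
  x = 3: [0↦10, 1↦0, 2↦9, 3↦5, 4↦0, 5↦6, 6↦2, 7↦0, 8↦1, 9↦6, 10↦5]  zeros at y ∈ {1, 4, 7}
  x = 4: [0↦0, 1↦10, 2↦4, 3↦5, 4↦3, 5↦10, 6↦5, 7↦0, 8↦7, 9↦5, 10↦6]  zeros at y ∈ {0, 7}
  x = 5: [0↦3, 1↦7, 2↦4, 3↦6, 4↦3, 5↦7, 6↦8, 7↦7, 8↦5, 9↦3, 10↦2]  zeros at y ∈ ∅
  x = 6: [0↦9, 1↦3, 2↦10, 3↦9, 4↦1, 5↦9, 6↦1, 7↦0, 8↦7, 9↦1, 10↦5]  zeros at y ∈ {7}
  x = 7: [0↦8, 1↦10, 2↦1, 3↦4, 4↦9, 5↦6, 6↦7, 7↦2, 8↦3, 9↦0, 10↦5]  zeros at y ∈ {9}
  x = 8: [0↦1, 1↦7, 2↦0, 3↦3, 4↦6, 5↦10, 6↦5, 7↦3, 8↦5, 9↦1, 10↦3]  zeros at y ∈ {2}
  x = 9: [0↦0, 1↦6, 2↦8, 3↦7, 4↦4, 5↦0, 6↦7, 7↦4, 8↦3, 9↦5, 10↦0]  zeros at y ∈ {0, 5, 10}
  x = 10: [0↦6, 1↦8, 2↦4, 3↦6, 4↦4, 5↦10, 6↦3, 7↦6, 8↦9, 9↦2, 10↦8]  zeros at y ∈ ∅
Collecting zeros: affine points = {(0, 2), (3, 1), (3, 4), (3, 7), (4, 0), (4, 7), (6, 7), (7, 9), (8, 2), (9, 0), (9, 5), (9, 10)}.
Total count |C(F_11)_aff| = 12.


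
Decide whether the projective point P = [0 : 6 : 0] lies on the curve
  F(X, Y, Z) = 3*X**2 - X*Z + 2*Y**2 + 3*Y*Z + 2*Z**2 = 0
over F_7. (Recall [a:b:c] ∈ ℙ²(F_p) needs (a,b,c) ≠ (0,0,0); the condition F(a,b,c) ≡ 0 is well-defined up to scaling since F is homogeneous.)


F(0,6,0) ≡ 2 (mod 7); P is NOT on the curve.

Evaluate F(0, 6, 0) term-by-term (mod 7).
  3*X**2 ↦ 3·0·1·1 = 0
  -X*Z ↦ -1·0·1·0 = 0
  2*Y**2 ↦ 2·1·36·1 = 72
  3*Y*Z ↦ 3·1·6·0 = 0
  2*Z**2 ↦ 2·1·1·0 = 0
Sum: F(0, 6, 0) = (0) + (0) + (72) + (0) + (0) = 72.
Reducing mod 7: 72 ≡ 2 (mod 7).
Since F(a, b, c) ≡ 2 ≠ 0 (mod 7), P does NOT lie on the curve.


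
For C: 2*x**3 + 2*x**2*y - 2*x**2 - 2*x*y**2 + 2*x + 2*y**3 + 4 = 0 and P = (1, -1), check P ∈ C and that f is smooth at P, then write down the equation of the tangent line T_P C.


Tangent line at P: -2*x + 12*y + 14 = 0.

Step 1: f(1, -1) = 0, so P lies on C.
Step 2: partial derivatives
  f_x(x, y) = 6*x**2 + 4*x*y - 4*x - 2*y**2 + 2, f_y(x, y) = 2*x**2 - 4*x*y + 6*y**2.
  f_x(P) = -2, f_y(P) = 12 (gradient nonzero, so P is smooth).
Step 3: tangent line at P: -2·(x − 1) + 12·(y − -1) = 0.
Expanding: -2*x + 12*y + 14 = 0.


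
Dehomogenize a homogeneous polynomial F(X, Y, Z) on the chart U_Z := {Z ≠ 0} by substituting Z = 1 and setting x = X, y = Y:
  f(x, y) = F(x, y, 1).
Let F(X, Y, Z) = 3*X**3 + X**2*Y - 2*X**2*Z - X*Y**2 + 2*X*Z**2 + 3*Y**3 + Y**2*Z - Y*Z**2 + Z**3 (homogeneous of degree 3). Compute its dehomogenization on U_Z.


f(x, y) = 3*x**3 + x**2*y - 2*x**2 - x*y**2 + 2*x + 3*y**3 + y**2 - y + 1

On U_Z we set Z = 1. Each monomial c·X^i·Y^j·Z^k in F becomes c·x^i·y^j·1^k = c·x^i·y^j.
Substituting Z = 1: F(X, Y, 1) = 3*x**3 + x**2*y - 2*x**2 - x*y**2 + 2*x + 3*y**3 + y**2 - y + 1.
Note: deg(f) ≤ deg(F) = 3; strict inequality happens when F is divisible by Z (lost terms).


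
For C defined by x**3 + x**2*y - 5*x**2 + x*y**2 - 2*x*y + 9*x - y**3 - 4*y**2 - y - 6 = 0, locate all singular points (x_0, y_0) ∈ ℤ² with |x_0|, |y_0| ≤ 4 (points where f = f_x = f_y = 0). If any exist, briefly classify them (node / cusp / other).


Singular points: {(2, -1)}; classification: cusp.

Compute partial derivatives:
  f_x = 3*x**2 + 2*x*y - 10*x + y**2 - 2*y + 9.
  f_y = x**2 + 2*x*y - 2*x - 3*y**2 - 8*y - 1.
Scan x_0 ∈ {−4, ..., 4}. For each x_0, f_y(x_0, y) is a polynomial in y; find its integer roots y ∈ {−4, ..., 4}, then test f_x and f at those candidates.
  x = -4: f_y(-4, y) = -3*y**2 - 16*y + 23; no integer root y with |y| ≤ 4.
  x = -3: f_y(-3, y) = -3*y**2 - 14*y + 14; no integer root y with |y| ≤ 4.
  x = -2: f_y(-2, y) = -3*y**2 - 12*y + 7; no integer root y with |y| ≤ 4.
  x = -1: f_y(-1, y) = -3*y**2 - 10*y + 2; no integer root y with |y| ≤ 4.
  x = 0: f_y(0, y) = -3*y**2 - 8*y - 1; no integer root y with |y| ≤ 4.
  x = 1: f_y(1, y) = -3*y**2 - 6*y - 2; no integer root y with |y| ≤ 4.
  x = 2: f_y(2, y) = -3*y**2 - 4*y - 1; vanishes at y ∈ {-1}. (2, -1): f_x = 0, f = 0 — SINGULAR.
  x = 3: f_y(3, y) = -3*y**2 - 2*y + 2; no integer root y with |y| ≤ 4.
  x = 4: f_y(4, y) = 7 - 3*y**2; no integer root y with |y| ≤ 4.
Only singular point on the grid: (2, -1).
Classify: substitute x = 2 + u, y = -1 + v and expand: f = u**3 + u**2*v + u*v**2 - v**3 + v**2.
No constant or linear terms (consistent with a singular point). Quadratic part: v**2. Cubic part: u**3 + u**2*v + u*v**2 - v**3.
The quadratic part v**2 is a perfect square, so there is a single (double) tangent line v = 0, i.e. y = -1. Restricting the cubic part to that line (v = 0) leaves u**3 ≠ 0, so f is not divisible by v and the branch is v² ≈ -u**3 to lowest order — this is a cusp.
Classification: cusp.


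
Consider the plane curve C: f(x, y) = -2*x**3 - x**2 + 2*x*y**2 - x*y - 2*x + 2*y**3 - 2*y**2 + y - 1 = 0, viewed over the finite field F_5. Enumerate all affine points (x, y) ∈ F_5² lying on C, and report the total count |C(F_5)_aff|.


Affine F_5-points: {(0, 1), (1, 2), (2, 0), (3, 0)}; count = 4.

For each of the 25 pairs (x, y) ∈ F_5², evaluate f(x, y) mod 5. Record the zeros.
  x = 0: [0↦4, 1↦0, 2↦4, 3↦3, 4↦4]  zeros at y ∈ {1}
  x = 1: [0↦4, 1↦1, 2↦0, 3↦3, 4↦2]  zeros at y ∈ {2}
  x = 2: [0↦0, 1↦3, 2↦2, 3↦4, 4↦1]  zeros at y ∈ {0}
  x = 3: [0↦0, 1↦4, 2↦3, 3↦4, 4↦4]  zeros at y ∈ {0}
  x = 4: [0↦2, 1↦2, 2↦1, 3↦1, 4↦4]  zeros at y ∈ ∅
Collecting zeros: affine points = {(0, 1), (1, 2), (2, 0), (3, 0)}.
Total count |C(F_5)_aff| = 4.


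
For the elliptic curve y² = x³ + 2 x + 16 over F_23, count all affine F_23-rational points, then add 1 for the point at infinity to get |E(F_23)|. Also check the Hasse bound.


Affine points = {(0, 4), (0, 19), (3, 7), (3, 16), (5, 6), (5, 17), (9, 2), (9, 21), (10, 1), (10, 22), (11, 9), (11, 14), (13, 10), (13, 13), (16, 2), (16, 21), (17, 8), (17, 15), (19, 6), (19, 17), (20, 11), (20, 12), (21, 2), (21, 21), (22, 6), (22, 17)}; affine count = 26; |E(F_23)| = 27.

Discriminant check: Δ ∝ 4a³ + 27b² = 4·2³ + 27·16² = 4·8 + 27·256 ≡ 21 (mod 23). Nonzero ⇒ E is nonsingular.
For each x ∈ F_23, compute rhs = x³ + 2·x + 16 mod 23, then count y ∈ F_23 with y² ≡ rhs.
  x = 0: rhs = 16, matching y values: 4, 19 (2 points).
  x = 1: rhs = 19, matching y values: none (0 points).
  x = 2: rhs = 5, matching y values: none (0 points).
  x = 3: rhs = 3, matching y values: 7, 16 (2 points).
  x = 4: rhs = 19, matching y values: none (0 points).
  x = 5: rhs = 13, matching y values: 6, 17 (2 points).
  x = 6: rhs = 14, matching y values: none (0 points).
  x = 7: rhs = 5, matching y values: none (0 points).
  x = 8: rhs = 15, matching y values: none (0 points).
  x = 9: rhs = 4, matching y values: 2, 21 (2 points).
  x = 10: rhs = 1, matching y values: 1, 22 (2 points).
  x = 11: rhs = 12, matching y values: 9, 14 (2 points).
  x = 12: rhs = 20, matching y values: none (0 points).
  x = 13: rhs = 8, matching y values: 10, 13 (2 points).
  x = 14: rhs = 5, matching y values: none (0 points).
  x = 15: rhs = 17, matching y values: none (0 points).
  x = 16: rhs = 4, matching y values: 2, 21 (2 points).
  x = 17: rhs = 18, matching y values: 8, 15 (2 points).
  x = 18: rhs = 19, matching y values: none (0 points).
  x = 19: rhs = 13, matching y values: 6, 17 (2 points).
  x = 20: rhs = 6, matching y values: 11, 12 (2 points).
  x = 21: rhs = 4, matching y values: 2, 21 (2 points).
  x = 22: rhs = 13, matching y values: 6, 17 (2 points).
Total affine count: 26.
Full point count |E(F_23)| = 26 + 1 = 27.
Hasse bound: |27 − (23+1)| = |3| = 3 ≤ 2√23 ≈ 9.5917 ✓.


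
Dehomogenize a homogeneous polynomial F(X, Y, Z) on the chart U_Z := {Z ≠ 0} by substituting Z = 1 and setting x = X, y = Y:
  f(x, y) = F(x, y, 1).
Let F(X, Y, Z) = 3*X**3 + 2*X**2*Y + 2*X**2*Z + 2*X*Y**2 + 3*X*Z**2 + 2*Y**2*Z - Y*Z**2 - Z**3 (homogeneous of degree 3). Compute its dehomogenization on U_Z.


f(x, y) = 3*x**3 + 2*x**2*y + 2*x**2 + 2*x*y**2 + 3*x + 2*y**2 - y - 1

On U_Z we set Z = 1. Each monomial c·X^i·Y^j·Z^k in F becomes c·x^i·y^j·1^k = c·x^i·y^j.
Substituting Z = 1: F(X, Y, 1) = 3*x**3 + 2*x**2*y + 2*x**2 + 2*x*y**2 + 3*x + 2*y**2 - y - 1.
Note: deg(f) ≤ deg(F) = 3; strict inequality happens when F is divisible by Z (lost terms).


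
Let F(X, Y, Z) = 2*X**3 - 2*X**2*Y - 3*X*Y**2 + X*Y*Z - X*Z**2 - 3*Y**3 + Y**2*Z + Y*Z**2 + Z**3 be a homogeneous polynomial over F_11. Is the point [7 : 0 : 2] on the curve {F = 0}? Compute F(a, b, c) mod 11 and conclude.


F(7,0,2) ≡ 6 (mod 11); P is NOT on the curve.

Evaluate F(7, 0, 2) term-by-term (mod 11).
  2*X**3 ↦ 2·343·1·1 = 686
  -2*X**2*Y ↦ -2·49·0·1 = 0
  -3*X*Y**2 ↦ -3·7·0·1 = 0
  X*Y*Z ↦ 1·7·0·2 = 0
  -X*Z**2 ↦ -1·7·1·4 = -28
  -3*Y**3 ↦ -3·1·0·1 = 0
  Y**2*Z ↦ 1·1·0·2 = 0
  Y*Z**2 ↦ 1·1·0·4 = 0
  Z**3 ↦ 1·1·1·8 = 8
Sum: F(7, 0, 2) = (686) + (0) + (0) + (0) + (-28) + (0) + (0) + (0) + (8) = 666.
Reducing mod 11: 666 ≡ 6 (mod 11).
Since F(a, b, c) ≡ 6 ≠ 0 (mod 11), P does NOT lie on the curve.


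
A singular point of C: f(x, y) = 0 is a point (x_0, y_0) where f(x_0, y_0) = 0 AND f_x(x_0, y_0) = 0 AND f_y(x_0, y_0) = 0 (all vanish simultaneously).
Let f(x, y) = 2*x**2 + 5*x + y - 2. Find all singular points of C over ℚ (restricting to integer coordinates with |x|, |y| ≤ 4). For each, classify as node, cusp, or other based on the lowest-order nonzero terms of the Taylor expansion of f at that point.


No singular points in the scanned grid; C is smooth there.

Compute partial derivatives:
  f_x = 4*x + 5.
  f_y = 1.
f_y = 1 is a nonzero constant, so f_y never vanishes: no point (x, y) can satisfy f = f_x = f_y = 0. In particular no (x, y) ∈ {−4, ..., 4}² is singular; the curve is smooth.


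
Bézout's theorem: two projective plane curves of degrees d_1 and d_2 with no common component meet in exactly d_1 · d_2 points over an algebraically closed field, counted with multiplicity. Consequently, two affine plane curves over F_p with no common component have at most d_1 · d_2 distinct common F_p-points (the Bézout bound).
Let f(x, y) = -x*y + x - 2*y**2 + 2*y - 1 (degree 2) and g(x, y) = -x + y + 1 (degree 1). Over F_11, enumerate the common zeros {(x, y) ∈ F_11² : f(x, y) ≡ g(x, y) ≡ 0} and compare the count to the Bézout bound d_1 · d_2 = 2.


Common zeros: {(1, 0), (9, 8)}; count = 2; Bézout bound = 2.

deg(f) = 2, deg(g) = 1, so Bézout bound = 2.
Scan x ∈ F_11. For each x, list the y ∈ F_11 with f(x, y) ≡ 0 and those with g(x, y) ≡ 0 (mod 11); the common zeros in that column are the intersection.
  x = 0: f ≡ 0 at y ∈ ∅; g ≡ 0 at y ∈ {10}; common: ∅.
  x = 1: f ≡ 0 at y ∈ {0, 6}; g ≡ 0 at y ∈ {0}; common: {0}.
  x = 2: f ≡ 0 at y ∈ ∅; g ≡ 0 at y ∈ {1}; common: ∅.
  x = 3: f ≡ 0 at y ∈ ∅; g ≡ 0 at y ∈ {2}; common: ∅.
  x = 4: f ≡ 0 at y ∈ ∅; g ≡ 0 at y ∈ {3}; common: ∅.
  x = 5: f ≡ 0 at y ∈ ∅; g ≡ 0 at y ∈ {4}; common: ∅.
  x = 6: f ≡ 0 at y ∈ {2, 7}; g ≡ 0 at y ∈ {5}; common: ∅.
  x = 7: f ≡ 0 at y ∈ ∅; g ≡ 0 at y ∈ {6}; common: ∅.
  x = 8: f ≡ 0 at y ∈ {9, 10}; g ≡ 0 at y ∈ {7}; common: ∅.
  x = 9: f ≡ 0 at y ∈ {5, 8}; g ≡ 0 at y ∈ {8}; common: {8}.
  x = 10: f ≡ 0 at y ∈ {3, 4}; g ≡ 0 at y ∈ {9}; common: ∅.
Collecting: common zeros = {(1, 0), (9, 8)}, so the count is 2.
Comparison with the Bézout bound: 2 ≤ 2 = deg(f)·deg(g), as expected for curves with no common component (the bound is attained).


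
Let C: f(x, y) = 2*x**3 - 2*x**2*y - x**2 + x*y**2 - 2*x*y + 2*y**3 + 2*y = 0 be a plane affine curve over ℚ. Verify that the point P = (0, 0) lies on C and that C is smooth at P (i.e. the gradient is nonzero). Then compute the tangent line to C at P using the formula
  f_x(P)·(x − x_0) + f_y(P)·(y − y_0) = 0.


Tangent line at P: 2*y = 0.

Step 1: f(0, 0) = 0, so P lies on C.
Step 2: partial derivatives
  f_x(x, y) = 6*x**2 - 4*x*y - 2*x + y**2 - 2*y, f_y(x, y) = -2*x**2 + 2*x*y - 2*x + 6*y**2 + 2.
  f_x(P) = 0, f_y(P) = 2 (gradient nonzero, so P is smooth).
Step 3: tangent line at P: 0·(x − 0) + 2·(y − 0) = 0.
Expanding: 2*y = 0.


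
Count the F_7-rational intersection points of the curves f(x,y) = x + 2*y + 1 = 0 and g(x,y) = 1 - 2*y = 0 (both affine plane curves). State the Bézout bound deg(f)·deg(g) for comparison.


Common zeros: {(5, 4)}; count = 1; Bézout bound = 1.

deg(f) = 1, deg(g) = 1, so Bézout bound = 1.
Scan x ∈ F_7. For each x, list the y ∈ F_7 with f(x, y) ≡ 0 and those with g(x, y) ≡ 0 (mod 7); the common zeros in that column are the intersection.
  x = 0: f ≡ 0 at y ∈ {3}; g ≡ 0 at y ∈ {4}; common: ∅.
  x = 1: f ≡ 0 at y ∈ {6}; g ≡ 0 at y ∈ {4}; common: ∅.
  x = 2: f ≡ 0 at y ∈ {2}; g ≡ 0 at y ∈ {4}; common: ∅.
  x = 3: f ≡ 0 at y ∈ {5}; g ≡ 0 at y ∈ {4}; common: ∅.
  x = 4: f ≡ 0 at y ∈ {1}; g ≡ 0 at y ∈ {4}; common: ∅.
  x = 5: f ≡ 0 at y ∈ {4}; g ≡ 0 at y ∈ {4}; common: {4}.
  x = 6: f ≡ 0 at y ∈ {0}; g ≡ 0 at y ∈ {4}; common: ∅.
Collecting: common zeros = {(5, 4)}, so the count is 1.
Comparison with the Bézout bound: 1 ≤ 1 = deg(f)·deg(g), as expected for curves with no common component (the bound is attained).


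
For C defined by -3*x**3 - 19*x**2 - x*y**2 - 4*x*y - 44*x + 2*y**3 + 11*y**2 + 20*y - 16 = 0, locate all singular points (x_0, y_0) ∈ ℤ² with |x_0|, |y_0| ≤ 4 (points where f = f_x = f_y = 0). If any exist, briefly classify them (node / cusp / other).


Singular points: {(-2, -2)}; classification: node.

Compute partial derivatives:
  f_x = -9*x**2 - 38*x - y**2 - 4*y - 44.
  f_y = -2*x*y - 4*x + 6*y**2 + 22*y + 20.
Scan x_0 ∈ {−4, ..., 4}. For each x_0, f_y(x_0, y) is a polynomial in y; find its integer roots y ∈ {−4, ..., 4}, then test f_x and f at those candidates.
  x = -4: f_y(-4, y) = 6*y**2 + 30*y + 36; vanishes at y ∈ {-3, -2}. (-4, -3): f_x = -33 ≠ 0; (-4, -2): f_x = -32 ≠ 0.
  x = -3: f_y(-3, y) = 6*y**2 + 28*y + 32; vanishes at y ∈ {-2}. (-3, -2): f_x = -7 ≠ 0.
  x = -2: f_y(-2, y) = 6*y**2 + 26*y + 28; vanishes at y ∈ {-2}. (-2, -2): f_x = 0, f = 0 — SINGULAR.
  x = -1: f_y(-1, y) = 6*y**2 + 24*y + 24; vanishes at y ∈ {-2}. (-1, -2): f_x = -11 ≠ 0.
  x = 0: f_y(0, y) = 6*y**2 + 22*y + 20; vanishes at y ∈ {-2}. (0, -2): f_x = -40 ≠ 0.
  x = 1: f_y(1, y) = 6*y**2 + 20*y + 16; vanishes at y ∈ {-2}. (1, -2): f_x = -87 ≠ 0.
  x = 2: f_y(2, y) = 6*y**2 + 18*y + 12; vanishes at y ∈ {-2, -1}. (2, -2): f_x = -152 ≠ 0; (2, -1): f_x = -153 ≠ 0.
  x = 3: f_y(3, y) = 6*y**2 + 16*y + 8; vanishes at y ∈ {-2}. (3, -2): f_x = -235 ≠ 0.
  x = 4: f_y(4, y) = 6*y**2 + 14*y + 4; vanishes at y ∈ {-2}. (4, -2): f_x = -336 ≠ 0.
Only singular point on the grid: (-2, -2).
Classify: substitute x = -2 + u, y = -2 + v and expand: f = -3*u**3 - u**2 - u*v**2 + 2*v**3 + v**2.
No constant or linear terms (consistent with a singular point). Quadratic part: -u**2 + v**2. Cubic part: -3*u**3 - u*v**2 + 2*v**3.
The quadratic part v**2 - u**2 = (v − u)(v + u) splits into two distinct linear factors, so there are two distinct tangent lines y − -2 = ±(x − -2) — this is a node (ordinary double point).
Classification: node.


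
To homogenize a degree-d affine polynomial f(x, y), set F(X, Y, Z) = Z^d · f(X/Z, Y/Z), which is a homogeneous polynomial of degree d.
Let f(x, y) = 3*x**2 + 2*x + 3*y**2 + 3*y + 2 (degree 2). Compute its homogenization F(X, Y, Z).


F(X, Y, Z) = 3*X**2 + 2*X*Z + 3*Y**2 + 3*Y*Z + 2*Z**2

deg(f) = 2.
Substitute x = X/Z, y = Y/Z into f, then multiply by Z^2.
  monomial 3·x^2·y^0 ↦ 3·X^2·Y^0·Z^0.
  monomial 2·x^1·y^0 ↦ 2·X^1·Y^0·Z^1.
  monomial 3·x^0·y^2 ↦ 3·X^0·Y^2·Z^0.
  monomial 3·x^0·y^1 ↦ 3·X^0·Y^1·Z^1.
  monomial 2·x^0·y^0 ↦ 2·X^0·Y^0·Z^2.
Collecting: F(X, Y, Z) = 3*X**2 + 2*X*Z + 3*Y**2 + 3*Y*Z + 2*Z**2.


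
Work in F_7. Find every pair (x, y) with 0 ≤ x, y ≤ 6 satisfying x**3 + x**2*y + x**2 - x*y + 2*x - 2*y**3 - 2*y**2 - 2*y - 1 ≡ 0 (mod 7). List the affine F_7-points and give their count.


Affine F_7-points: {(0, 1), (4, 6), (6, 1)}; count = 3.

For each of the 49 pairs (x, y) ∈ F_7², evaluate f(x, y) mod 7. Record the zeros.
  x = 0: [0↦6, 1↦0, 2↦6, 3↦5, 4↦6, 5↦4, 6↦1]  zeros at y ∈ {1}
  x = 1: [0↦3, 1↦4, 2↦3, 3↦2, 4↦3, 5↦1, 6↦5]  zeros at y ∈ ∅
  x = 2: [0↦1, 1↦4, 2↦5, 3↦6, 4↦2, 5↦2, 6↦1]  zeros at y ∈ ∅
  x = 3: [0↦6, 1↦6, 2↦4, 3↦2, 4↦2, 5↦6, 6↦2]  zeros at y ∈ ∅
  x = 4: [0↦3, 1↦2, 2↦6, 3↦3, 4↦2, 5↦5, 6↦0]  zeros at y ∈ {6}
  x = 5: [0↦5, 1↦5, 2↦3, 3↦1, 4↦1, 5↦5, 6↦1]  zeros at y ∈ ∅
  x = 6: [0↦4, 1↦0, 2↦1, 3↦2, 4↦5, 5↦5, 6↦4]  zeros at y ∈ {1}
Collecting zeros: affine points = {(0, 1), (4, 6), (6, 1)}.
Total count |C(F_7)_aff| = 3.


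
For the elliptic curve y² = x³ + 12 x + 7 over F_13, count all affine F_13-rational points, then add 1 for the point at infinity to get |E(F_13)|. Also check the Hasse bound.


Affine points = {(2, 0), (5, 6), (5, 7), (6, 3), (6, 10), (8, 2), (8, 11), (9, 5), (9, 8), (10, 3), (10, 10), (11, 1), (11, 12)}; affine count = 13; |E(F_13)| = 14.

Discriminant check: Δ ∝ 4a³ + 27b² = 4·12³ + 27·7² = 4·1728 + 27·49 ≡ 6 (mod 13). Nonzero ⇒ E is nonsingular.
For each x ∈ F_13, compute rhs = x³ + 12·x + 7 mod 13, then count y ∈ F_13 with y² ≡ rhs.
  x = 0: rhs = 7, matching y values: none (0 points).
  x = 1: rhs = 7, matching y values: none (0 points).
  x = 2: rhs = 0, matching y values: 0 (1 points).
  x = 3: rhs = 5, matching y values: none (0 points).
  x = 4: rhs = 2, matching y values: none (0 points).
  x = 5: rhs = 10, matching y values: 6, 7 (2 points).
  x = 6: rhs = 9, matching y values: 3, 10 (2 points).
  x = 7: rhs = 5, matching y values: none (0 points).
  x = 8: rhs = 4, matching y values: 2, 11 (2 points).
  x = 9: rhs = 12, matching y values: 5, 8 (2 points).
  x = 10: rhs = 9, matching y values: 3, 10 (2 points).
  x = 11: rhs = 1, matching y values: 1, 12 (2 points).
  x = 12: rhs = 7, matching y values: none (0 points).
Total affine count: 13.
Full point count |E(F_13)| = 13 + 1 = 14.
Hasse bound: |14 − (13+1)| = |0| = 0 ≤ 2√13 ≈ 7.2111 ✓.


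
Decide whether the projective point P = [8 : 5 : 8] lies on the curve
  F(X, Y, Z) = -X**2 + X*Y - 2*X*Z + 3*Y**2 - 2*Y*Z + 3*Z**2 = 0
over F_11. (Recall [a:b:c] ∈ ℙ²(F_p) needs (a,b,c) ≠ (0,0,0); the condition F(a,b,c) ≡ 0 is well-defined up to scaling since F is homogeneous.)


F(8,5,8) ≡ 2 (mod 11); P is NOT on the curve.

Evaluate F(8, 5, 8) term-by-term (mod 11).
  -X**2 ↦ -1·64·1·1 = -64
  X*Y ↦ 1·8·5·1 = 40
  -2*X*Z ↦ -2·8·1·8 = -128
  3*Y**2 ↦ 3·1·25·1 = 75
  -2*Y*Z ↦ -2·1·5·8 = -80
  3*Z**2 ↦ 3·1·1·64 = 192
Sum: F(8, 5, 8) = (-64) + (40) + (-128) + (75) + (-80) + (192) = 35.
Reducing mod 11: 35 ≡ 2 (mod 11).
Since F(a, b, c) ≡ 2 ≠ 0 (mod 11), P does NOT lie on the curve.


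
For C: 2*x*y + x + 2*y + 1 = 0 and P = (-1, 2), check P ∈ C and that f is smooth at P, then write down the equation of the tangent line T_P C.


Tangent line at P: 5*x + 5 = 0.

Step 1: f(-1, 2) = 0, so P lies on C.
Step 2: partial derivatives
  f_x(x, y) = 2*y + 1, f_y(x, y) = 2*x + 2.
  f_x(P) = 5, f_y(P) = 0 (gradient nonzero, so P is smooth).
Step 3: tangent line at P: 5·(x − -1) + 0·(y − 2) = 0.
Expanding: 5*x + 5 = 0.


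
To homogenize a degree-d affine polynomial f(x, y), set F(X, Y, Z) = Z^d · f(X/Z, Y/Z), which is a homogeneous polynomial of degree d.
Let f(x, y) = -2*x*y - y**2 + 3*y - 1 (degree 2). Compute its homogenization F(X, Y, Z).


F(X, Y, Z) = -2*X*Y - Y**2 + 3*Y*Z - Z**2

deg(f) = 2.
Substitute x = X/Z, y = Y/Z into f, then multiply by Z^2.
  monomial -2·x^1·y^1 ↦ -2·X^1·Y^1·Z^0.
  monomial -1·x^0·y^2 ↦ -1·X^0·Y^2·Z^0.
  monomial 3·x^0·y^1 ↦ 3·X^0·Y^1·Z^1.
  monomial -1·x^0·y^0 ↦ -1·X^0·Y^0·Z^2.
Collecting: F(X, Y, Z) = -2*X*Y - Y**2 + 3*Y*Z - Z**2.


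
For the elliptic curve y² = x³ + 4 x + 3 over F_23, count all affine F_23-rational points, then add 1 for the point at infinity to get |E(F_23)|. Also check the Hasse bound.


Affine points = {(0, 7), (0, 16), (1, 10), (1, 13), (6, 6), (6, 17), (7, 11), (7, 12), (8, 8), (8, 15), (9, 3), (9, 20), (10, 10), (10, 13), (12, 10), (12, 13), (16, 0), (17, 4), (17, 19)}; affine count = 19; |E(F_23)| = 20.

Discriminant check: Δ ∝ 4a³ + 27b² = 4·4³ + 27·3² = 4·64 + 27·9 ≡ 16 (mod 23). Nonzero ⇒ E is nonsingular.
For each x ∈ F_23, compute rhs = x³ + 4·x + 3 mod 23, then count y ∈ F_23 with y² ≡ rhs.
  x = 0: rhs = 3, matching y values: 7, 16 (2 points).
  x = 1: rhs = 8, matching y values: 10, 13 (2 points).
  x = 2: rhs = 19, matching y values: none (0 points).
  x = 3: rhs = 19, matching y values: none (0 points).
  x = 4: rhs = 14, matching y values: none (0 points).
  x = 5: rhs = 10, matching y values: none (0 points).
  x = 6: rhs = 13, matching y values: 6, 17 (2 points).
  x = 7: rhs = 6, matching y values: 11, 12 (2 points).
  x = 8: rhs = 18, matching y values: 8, 15 (2 points).
  x = 9: rhs = 9, matching y values: 3, 20 (2 points).
  x = 10: rhs = 8, matching y values: 10, 13 (2 points).
  x = 11: rhs = 21, matching y values: none (0 points).
  x = 12: rhs = 8, matching y values: 10, 13 (2 points).
  x = 13: rhs = 21, matching y values: none (0 points).
  x = 14: rhs = 20, matching y values: none (0 points).
  x = 15: rhs = 11, matching y values: none (0 points).
  x = 16: rhs = 0, matching y values: 0 (1 points).
  x = 17: rhs = 16, matching y values: 4, 19 (2 points).
  x = 18: rhs = 19, matching y values: none (0 points).
  x = 19: rhs = 15, matching y values: none (0 points).
  x = 20: rhs = 10, matching y values: none (0 points).
  x = 21: rhs = 10, matching y values: none (0 points).
  x = 22: rhs = 21, matching y values: none (0 points).
Total affine count: 19.
Full point count |E(F_23)| = 19 + 1 = 20.
Hasse bound: |20 − (23+1)| = |-4| = 4 ≤ 2√23 ≈ 9.5917 ✓.


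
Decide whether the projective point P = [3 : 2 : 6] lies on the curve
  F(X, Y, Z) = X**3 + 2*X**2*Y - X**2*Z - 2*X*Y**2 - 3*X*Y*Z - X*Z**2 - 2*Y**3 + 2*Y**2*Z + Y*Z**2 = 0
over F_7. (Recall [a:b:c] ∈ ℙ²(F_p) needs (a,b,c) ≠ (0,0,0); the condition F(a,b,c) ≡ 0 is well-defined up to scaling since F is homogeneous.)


F(3,2,6) ≡ 6 (mod 7); P is NOT on the curve.

Evaluate F(3, 2, 6) term-by-term (mod 7).
  X**3 ↦ 1·27·1·1 = 27
  2*X**2*Y ↦ 2·9·2·1 = 36
  -X**2*Z ↦ -1·9·1·6 = -54
  -2*X*Y**2 ↦ -2·3·4·1 = -24
  -3*X*Y*Z ↦ -3·3·2·6 = -108
  -X*Z**2 ↦ -1·3·1·36 = -108
  -2*Y**3 ↦ -2·1·8·1 = -16
  2*Y**2*Z ↦ 2·1·4·6 = 48
  Y*Z**2 ↦ 1·1·2·36 = 72
Sum: F(3, 2, 6) = (27) + (36) + (-54) + (-24) + (-108) + (-108) + (-16) + (48) + (72) = -127.
Reducing mod 7: -127 ≡ 6 (mod 7).
Since F(a, b, c) ≡ 6 ≠ 0 (mod 7), P does NOT lie on the curve.


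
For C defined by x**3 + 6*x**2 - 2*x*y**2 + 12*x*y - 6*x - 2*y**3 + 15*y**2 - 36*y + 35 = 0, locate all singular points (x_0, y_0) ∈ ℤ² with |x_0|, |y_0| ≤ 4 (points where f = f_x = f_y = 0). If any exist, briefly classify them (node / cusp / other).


Singular points: {(-2, 3)}; classification: cusp.

Compute partial derivatives:
  f_x = 3*x**2 + 12*x - 2*y**2 + 12*y - 6.
  f_y = -4*x*y + 12*x - 6*y**2 + 30*y - 36.
Scan x_0 ∈ {−4, ..., 4}. For each x_0, f_y(x_0, y) is a polynomial in y; find its integer roots y ∈ {−4, ..., 4}, then test f_x and f at those candidates.
  x = -4: f_y(-4, y) = -6*y**2 + 46*y - 84; vanishes at y ∈ {3}. (-4, 3): f_x = 12 ≠ 0.
  x = -3: f_y(-3, y) = -6*y**2 + 42*y - 72; vanishes at y ∈ {3, 4}. (-3, 3): f_x = 3 ≠ 0; (-3, 4): f_x = 1 ≠ 0.
  x = -2: f_y(-2, y) = -6*y**2 + 38*y - 60; vanishes at y ∈ {3}. (-2, 3): f_x = 0, f = 0 — SINGULAR.
  x = -1: f_y(-1, y) = -6*y**2 + 34*y - 48; vanishes at y ∈ {3}. (-1, 3): f_x = 3 ≠ 0.
  x = 0: f_y(0, y) = -6*y**2 + 30*y - 36; vanishes at y ∈ {2, 3}. (0, 2): f_x = 10 ≠ 0; (0, 3): f_x = 12 ≠ 0.
  x = 1: f_y(1, y) = -6*y**2 + 26*y - 24; vanishes at y ∈ {3}. (1, 3): f_x = 27 ≠ 0.
  x = 2: f_y(2, y) = -6*y**2 + 22*y - 12; vanishes at y ∈ {3}. (2, 3): f_x = 48 ≠ 0.
  x = 3: f_y(3, y) = -6*y**2 + 18*y; vanishes at y ∈ {0, 3}. (3, 0): f_x = 57 ≠ 0; (3, 3): f_x = 75 ≠ 0.
  x = 4: f_y(4, y) = -6*y**2 + 14*y + 12; vanishes at y ∈ {3}. (4, 3): f_x = 108 ≠ 0.
Only singular point on the grid: (-2, 3).
Classify: substitute x = -2 + u, y = 3 + v and expand: f = u**3 - 2*u*v**2 - 2*v**3 + v**2.
No constant or linear terms (consistent with a singular point). Quadratic part: v**2. Cubic part: u**3 - 2*u*v**2 - 2*v**3.
The quadratic part v**2 is a perfect square, so there is a single (double) tangent line v = 0, i.e. y = 3. Restricting the cubic part to that line (v = 0) leaves u**3 ≠ 0, so f is not divisible by v and the branch is v² ≈ -u**3 to lowest order — this is a cusp.
Classification: cusp.


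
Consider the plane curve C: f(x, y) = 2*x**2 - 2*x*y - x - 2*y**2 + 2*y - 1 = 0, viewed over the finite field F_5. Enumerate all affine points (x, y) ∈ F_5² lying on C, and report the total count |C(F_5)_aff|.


Affine F_5-points: {(0, 2), (0, 4), (1, 0), (2, 0), (2, 4)}; count = 5.

For each of the 25 pairs (x, y) ∈ F_5², evaluate f(x, y) mod 5. Record the zeros.
  x = 0: [0↦4, 1↦4, 2↦0, 3↦2, 4↦0]  zeros at y ∈ {2, 4}
  x = 1: [0↦0, 1↦3, 2↦2, 3↦2, 4↦3]  zeros at y ∈ {0}
  x = 2: [0↦0, 1↦1, 2↦3, 3↦1, 4↦0]  zeros at y ∈ {0, 4}
  x = 3: [0↦4, 1↦3, 2↦3, 3↦4, 4↦1]  zeros at y ∈ ∅
  x = 4: [0↦2, 1↦4, 2↦2, 3↦1, 4↦1]  zeros at y ∈ ∅
Collecting zeros: affine points = {(0, 2), (0, 4), (1, 0), (2, 0), (2, 4)}.
Total count |C(F_5)_aff| = 5.


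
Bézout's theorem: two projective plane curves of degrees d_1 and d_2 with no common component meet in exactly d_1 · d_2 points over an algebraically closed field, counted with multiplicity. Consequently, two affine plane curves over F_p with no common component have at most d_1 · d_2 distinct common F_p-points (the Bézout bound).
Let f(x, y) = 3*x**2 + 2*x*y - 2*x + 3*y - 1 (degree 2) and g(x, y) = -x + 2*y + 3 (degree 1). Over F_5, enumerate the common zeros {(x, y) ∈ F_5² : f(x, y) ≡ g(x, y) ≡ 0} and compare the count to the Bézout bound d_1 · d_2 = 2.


Common zeros: {(1, 4), (3, 0)}; count = 2; Bézout bound = 2.

deg(f) = 2, deg(g) = 1, so Bézout bound = 2.
Scan x ∈ F_5. For each x, list the y ∈ F_5 with f(x, y) ≡ 0 and those with g(x, y) ≡ 0 (mod 5); the common zeros in that column are the intersection.
  x = 0: f ≡ 0 at y ∈ {2}; g ≡ 0 at y ∈ {1}; common: ∅.
  x = 1: f ≡ 0 at y ∈ {0, 1, 2, 3, 4}; g ≡ 0 at y ∈ {4}; common: {4}.
  x = 2: f ≡ 0 at y ∈ {4}; g ≡ 0 at y ∈ {2}; common: ∅.
  x = 3: f ≡ 0 at y ∈ {0}; g ≡ 0 at y ∈ {0}; common: {0}.
  x = 4: f ≡ 0 at y ∈ {1}; g ≡ 0 at y ∈ {3}; common: ∅.
Collecting: common zeros = {(1, 4), (3, 0)}, so the count is 2.
Comparison with the Bézout bound: 2 ≤ 2 = deg(f)·deg(g), as expected for curves with no common component (the bound is attained).


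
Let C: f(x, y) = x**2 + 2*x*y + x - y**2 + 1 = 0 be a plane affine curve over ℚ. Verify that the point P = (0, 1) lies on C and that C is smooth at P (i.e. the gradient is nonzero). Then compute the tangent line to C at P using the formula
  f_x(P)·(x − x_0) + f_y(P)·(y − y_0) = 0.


Tangent line at P: 3*x - 2*y + 2 = 0.

Step 1: f(0, 1) = 0, so P lies on C.
Step 2: partial derivatives
  f_x(x, y) = 2*x + 2*y + 1, f_y(x, y) = 2*x - 2*y.
  f_x(P) = 3, f_y(P) = -2 (gradient nonzero, so P is smooth).
Step 3: tangent line at P: 3·(x − 0) + -2·(y − 1) = 0.
Expanding: 3*x - 2*y + 2 = 0.


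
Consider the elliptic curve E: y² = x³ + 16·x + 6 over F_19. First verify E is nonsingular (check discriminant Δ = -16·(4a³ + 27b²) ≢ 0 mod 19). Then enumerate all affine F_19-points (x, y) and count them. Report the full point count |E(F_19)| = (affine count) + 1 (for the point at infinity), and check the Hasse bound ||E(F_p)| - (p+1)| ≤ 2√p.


Affine points = {(0, 5), (0, 14), (1, 2), (1, 17), (3, 9), (3, 10), (4, 1), (4, 18), (7, 9), (7, 10), (8, 0), (9, 9), (9, 10), (10, 8), (10, 11), (12, 8), (12, 11), (13, 6), (13, 13), (15, 7), (15, 12), (16, 8), (16, 11), (17, 2), (17, 17)}; affine count = 25; |E(F_19)| = 26.

Discriminant check: Δ ∝ 4a³ + 27b² = 4·16³ + 27·6² = 4·4096 + 27·36 ≡ 9 (mod 19). Nonzero ⇒ E is nonsingular.
For each x ∈ F_19, compute rhs = x³ + 16·x + 6 mod 19, then count y ∈ F_19 with y² ≡ rhs.
  x = 0: rhs = 6, matching y values: 5, 14 (2 points).
  x = 1: rhs = 4, matching y values: 2, 17 (2 points).
  x = 2: rhs = 8, matching y values: none (0 points).
  x = 3: rhs = 5, matching y values: 9, 10 (2 points).
  x = 4: rhs = 1, matching y values: 1, 18 (2 points).
  x = 5: rhs = 2, matching y values: none (0 points).
  x = 6: rhs = 14, matching y values: none (0 points).
  x = 7: rhs = 5, matching y values: 9, 10 (2 points).
  x = 8: rhs = 0, matching y values: 0 (1 points).
  x = 9: rhs = 5, matching y values: 9, 10 (2 points).
  x = 10: rhs = 7, matching y values: 8, 11 (2 points).
  x = 11: rhs = 12, matching y values: none (0 points).
  x = 12: rhs = 7, matching y values: 8, 11 (2 points).
  x = 13: rhs = 17, matching y values: 6, 13 (2 points).
  x = 14: rhs = 10, matching y values: none (0 points).
  x = 15: rhs = 11, matching y values: 7, 12 (2 points).
  x = 16: rhs = 7, matching y values: 8, 11 (2 points).
  x = 17: rhs = 4, matching y values: 2, 17 (2 points).
  x = 18: rhs = 8, matching y values: none (0 points).
Total affine count: 25.
Full point count |E(F_19)| = 25 + 1 = 26.
Hasse bound: |26 − (19+1)| = |6| = 6 ≤ 2√19 ≈ 8.7178 ✓.


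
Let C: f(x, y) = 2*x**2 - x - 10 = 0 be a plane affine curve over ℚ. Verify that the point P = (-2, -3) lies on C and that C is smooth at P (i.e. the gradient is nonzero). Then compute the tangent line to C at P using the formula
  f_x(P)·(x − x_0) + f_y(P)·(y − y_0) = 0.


Tangent line at P: -9*x - 18 = 0.

Step 1: f(-2, -3) = 0, so P lies on C.
Step 2: partial derivatives
  f_x(x, y) = 4*x - 1, f_y(x, y) = 0.
  f_x(P) = -9, f_y(P) = 0 (gradient nonzero, so P is smooth).
Step 3: tangent line at P: -9·(x − -2) + 0·(y − -3) = 0.
Expanding: -9*x - 18 = 0.


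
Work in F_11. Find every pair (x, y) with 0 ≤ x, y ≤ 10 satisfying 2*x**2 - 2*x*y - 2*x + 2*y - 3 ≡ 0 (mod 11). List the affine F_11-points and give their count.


Affine F_11-points: {(0, 7), (2, 6), (3, 5), (4, 9), (5, 6), (6, 9), (7, 4), (8, 7), (9, 4), (10, 8)}; count = 10.

For each of the 121 pairs (x, y) ∈ F_11², evaluate f(x, y) mod 11. Record the zeros.
  x = 0: [0↦8, 1↦10, 2↦1, 3↦3, 4↦5, 5↦7, 6↦9, 7↦0, 8↦2, 9↦4, 10↦6]  zeros at y ∈ {7}
  x = 1: [0↦8, 1↦8, 2↦8, 3↦8, 4↦8, 5↦8, 6↦8, 7↦8, 8↦8, 9↦8, 10↦8]  zeros at y ∈ ∅
  x = 2: [0↦1, 1↦10, 2↦8, 3↦6, 4↦4, 5↦2, 6↦0, 7↦9, 8↦7, 9↦5, 10↦3]  zeros at y ∈ {6}
  x = 3: [0↦9, 1↦5, 2↦1, 3↦8, 4↦4, 5↦0, 6↦7, 7↦3, 8↦10, 9↦6, 10↦2]  zeros at y ∈ {5}
  x = 4: [0↦10, 1↦4, 2↦9, 3↦3, 4↦8, 5↦2, 6↦7, 7↦1, 8↦6, 9↦0, 10↦5]  zeros at y ∈ {9}
  x = 5: [0↦4, 1↦7, 2↦10, 3↦2, 4↦5, 5↦8, 6↦0, 7↦3, 8↦6, 9↦9, 10↦1]  zeros at y ∈ {6}
  x = 6: [0↦2, 1↦3, 2↦4, 3↦5, 4↦6, 5↦7, 6↦8, 7↦9, 8↦10, 9↦0, 10↦1]  zeros at y ∈ {9}
  x = 7: [0↦4, 1↦3, 2↦2, 3↦1, 4↦0, 5↦10, 6↦9, 7↦8, 8↦7, 9↦6, 10↦5]  zeros at y ∈ {4}
  x = 8: [0↦10, 1↦7, 2↦4, 3↦1, 4↦9, 5↦6, 6↦3, 7↦0, 8↦8, 9↦5, 10↦2]  zeros at y ∈ {7}
  x = 9: [0↦9, 1↦4, 2↦10, 3↦5, 4↦0, 5↦6, 6↦1, 7↦7, 8↦2, 9↦8, 10↦3]  zeros at y ∈ {4}
  x = 10: [0↦1, 1↦5, 2↦9, 3↦2, 4↦6, 5↦10, 6↦3, 7↦7, 8↦0, 9↦4, 10↦8]  zeros at y ∈ {8}
Collecting zeros: affine points = {(0, 7), (2, 6), (3, 5), (4, 9), (5, 6), (6, 9), (7, 4), (8, 7), (9, 4), (10, 8)}.
Total count |C(F_11)_aff| = 10.


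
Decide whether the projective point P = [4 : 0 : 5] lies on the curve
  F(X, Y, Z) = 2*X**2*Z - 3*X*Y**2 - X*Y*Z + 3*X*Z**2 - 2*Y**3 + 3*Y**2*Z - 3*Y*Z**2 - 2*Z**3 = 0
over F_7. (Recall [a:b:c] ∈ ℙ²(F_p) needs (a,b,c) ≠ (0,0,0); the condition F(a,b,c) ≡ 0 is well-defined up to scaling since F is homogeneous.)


F(4,0,5) ≡ 0 (mod 7); P is on the curve.

Evaluate F(4, 0, 5) term-by-term (mod 7).
  2*X**2*Z ↦ 2·16·1·5 = 160
  -3*X*Y**2 ↦ -3·4·0·1 = 0
  -X*Y*Z ↦ -1·4·0·5 = 0
  3*X*Z**2 ↦ 3·4·1·25 = 300
  -2*Y**3 ↦ -2·1·0·1 = 0
  3*Y**2*Z ↦ 3·1·0·5 = 0
  -3*Y*Z**2 ↦ -3·1·0·25 = 0
  -2*Z**3 ↦ -2·1·1·125 = -250
Sum: F(4, 0, 5) = (160) + (0) + (0) + (300) + (0) + (0) + (0) + (-250) = 210.
Reducing mod 7: 210 ≡ 0 (mod 7).
Since F(a, b, c) ≡ 0 (mod 7), P lies on the curve.


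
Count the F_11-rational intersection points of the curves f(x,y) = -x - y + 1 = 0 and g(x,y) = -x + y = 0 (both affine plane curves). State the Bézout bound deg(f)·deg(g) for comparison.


Common zeros: {(6, 6)}; count = 1; Bézout bound = 1.

deg(f) = 1, deg(g) = 1, so Bézout bound = 1.
Scan x ∈ F_11. For each x, list the y ∈ F_11 with f(x, y) ≡ 0 and those with g(x, y) ≡ 0 (mod 11); the common zeros in that column are the intersection.
  x = 0: f ≡ 0 at y ∈ {1}; g ≡ 0 at y ∈ {0}; common: ∅.
  x = 1: f ≡ 0 at y ∈ {0}; g ≡ 0 at y ∈ {1}; common: ∅.
  x = 2: f ≡ 0 at y ∈ {10}; g ≡ 0 at y ∈ {2}; common: ∅.
  x = 3: f ≡ 0 at y ∈ {9}; g ≡ 0 at y ∈ {3}; common: ∅.
  x = 4: f ≡ 0 at y ∈ {8}; g ≡ 0 at y ∈ {4}; common: ∅.
  x = 5: f ≡ 0 at y ∈ {7}; g ≡ 0 at y ∈ {5}; common: ∅.
  x = 6: f ≡ 0 at y ∈ {6}; g ≡ 0 at y ∈ {6}; common: {6}.
  x = 7: f ≡ 0 at y ∈ {5}; g ≡ 0 at y ∈ {7}; common: ∅.
  x = 8: f ≡ 0 at y ∈ {4}; g ≡ 0 at y ∈ {8}; common: ∅.
  x = 9: f ≡ 0 at y ∈ {3}; g ≡ 0 at y ∈ {9}; common: ∅.
  x = 10: f ≡ 0 at y ∈ {2}; g ≡ 0 at y ∈ {10}; common: ∅.
Collecting: common zeros = {(6, 6)}, so the count is 1.
Comparison with the Bézout bound: 1 ≤ 1 = deg(f)·deg(g), as expected for curves with no common component (the bound is attained).


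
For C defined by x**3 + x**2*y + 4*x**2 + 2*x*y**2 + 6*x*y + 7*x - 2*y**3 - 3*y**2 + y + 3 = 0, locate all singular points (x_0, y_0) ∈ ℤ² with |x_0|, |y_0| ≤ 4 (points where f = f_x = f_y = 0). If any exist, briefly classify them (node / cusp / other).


Singular points: {(-1, -1)}; classification: cusp.

Compute partial derivatives:
  f_x = 3*x**2 + 2*x*y + 8*x + 2*y**2 + 6*y + 7.
  f_y = x**2 + 4*x*y + 6*x - 6*y**2 - 6*y + 1.
Scan x_0 ∈ {−4, ..., 4}. For each x_0, f_y(x_0, y) is a polynomial in y; find its integer roots y ∈ {−4, ..., 4}, then test f_x and f at those candidates.
  x = -4: f_y(-4, y) = -6*y**2 - 22*y - 7; no integer root y with |y| ≤ 4.
  x = -3: f_y(-3, y) = -6*y**2 - 18*y - 8; no integer root y with |y| ≤ 4.
  x = -2: f_y(-2, y) = -6*y**2 - 14*y - 7; no integer root y with |y| ≤ 4.
  x = -1: f_y(-1, y) = -6*y**2 - 10*y - 4; vanishes at y ∈ {-1}. (-1, -1): f_x = 0, f = 0 — SINGULAR.
  x = 0: f_y(0, y) = -6*y**2 - 6*y + 1; no integer root y with |y| ≤ 4.
  x = 1: f_y(1, y) = -6*y**2 - 2*y + 8; vanishes at y ∈ {1}. (1, 1): f_x = 28 ≠ 0.
  x = 2: f_y(2, y) = -6*y**2 + 2*y + 17; no integer root y with |y| ≤ 4.
  x = 3: f_y(3, y) = -6*y**2 + 6*y + 28; no integer root y with |y| ≤ 4.
  x = 4: f_y(4, y) = -6*y**2 + 10*y + 41; no integer root y with |y| ≤ 4.
Only singular point on the grid: (-1, -1).
Classify: substitute x = -1 + u, y = -1 + v and expand: f = u**3 + u**2*v + 2*u*v**2 - 2*v**3 + v**2.
No constant or linear terms (consistent with a singular point). Quadratic part: v**2. Cubic part: u**3 + u**2*v + 2*u*v**2 - 2*v**3.
The quadratic part v**2 is a perfect square, so there is a single (double) tangent line v = 0, i.e. y = -1. Restricting the cubic part to that line (v = 0) leaves u**3 ≠ 0, so f is not divisible by v and the branch is v² ≈ -u**3 to lowest order — this is a cusp.
Classification: cusp.
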